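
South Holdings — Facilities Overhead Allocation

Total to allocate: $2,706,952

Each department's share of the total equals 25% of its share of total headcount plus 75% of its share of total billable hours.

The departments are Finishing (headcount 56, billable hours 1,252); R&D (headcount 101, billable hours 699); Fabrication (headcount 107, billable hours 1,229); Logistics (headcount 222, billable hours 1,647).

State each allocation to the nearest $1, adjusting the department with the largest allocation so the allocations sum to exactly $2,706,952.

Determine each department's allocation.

Headcount total 486; billable hours total 4,827.
Composite weights (25% headcount + 75% billable hours): Finishing 0.2233; R&D 0.1606; Fabrication 0.2460; Logistics 0.3701.
Raw shares: Finishing 604,563.48; R&D 434,635.15; Fabrication 665,905.505; Logistics 1,001,847.86.
At nearest $1: Finishing $604,563; R&D $434,635; Fabrication $665,906; Logistics $1,001,848. Sum = $2,706,952.
Rounded total matches; no reconciliation needed.

Finishing: $604,563; R&D: $434,635; Fabrication: $665,906; Logistics: $1,001,848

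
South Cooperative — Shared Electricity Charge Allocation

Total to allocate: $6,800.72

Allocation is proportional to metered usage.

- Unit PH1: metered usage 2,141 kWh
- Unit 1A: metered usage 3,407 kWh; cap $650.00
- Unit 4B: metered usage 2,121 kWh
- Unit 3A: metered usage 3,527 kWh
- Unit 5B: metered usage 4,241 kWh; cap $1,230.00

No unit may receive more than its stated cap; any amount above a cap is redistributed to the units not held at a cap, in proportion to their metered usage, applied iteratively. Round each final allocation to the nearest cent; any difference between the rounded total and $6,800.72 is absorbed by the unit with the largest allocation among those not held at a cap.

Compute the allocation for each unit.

Sum of metered usage: 15,437.
Proportional shares (ignoring caps): Unit PH1 943.2106; Unit 1A 1,500.9427; Unit 4B 934.3996; Unit 3A 1,553.8083; Unit 5B 1,868.3587.
Capped: Unit 1A ($650.00), Unit 5B ($1,230.00); remaining pool $4,920.72 reallocated over remaining metered usage 7,789.
Remaining shares: Unit PH1 1,352.5820 → $1,352.58; Unit 4B 1,339.9470 → $1,339.95; Unit 3A 2,228.1910 → $2,228.19.

Unit PH1: $1,352.58 · Unit 1A: $650.00 · Unit 4B: $1,339.95 · Unit 3A: $2,228.19 · Unit 5B: $1,230.00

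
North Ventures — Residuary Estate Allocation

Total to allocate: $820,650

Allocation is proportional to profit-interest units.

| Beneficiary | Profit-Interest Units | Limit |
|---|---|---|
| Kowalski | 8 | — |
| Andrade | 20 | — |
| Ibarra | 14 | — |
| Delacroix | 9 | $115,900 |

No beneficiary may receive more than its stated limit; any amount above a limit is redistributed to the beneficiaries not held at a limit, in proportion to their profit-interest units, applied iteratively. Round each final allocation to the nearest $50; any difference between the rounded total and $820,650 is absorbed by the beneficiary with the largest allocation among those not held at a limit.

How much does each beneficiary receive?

Sum of profit-interest units: 51.
Proportional shares (ignoring caps): Kowalski 128,729.41; Andrade 321,823.53; Ibarra 225,276.47; Delacroix 144,820.59.
Capped: Delacroix ($115,900); balance $704,750 reallocated over remaining profit-interest units 42.
Remaining shares: Kowalski 134,238.10 → $134,250; Andrade 335,595.24 → $335,600; Ibarra 234,916.67 → $234,900.

Kowalski: $134,250 | Andrade: $335,600 | Ibarra: $234,900 | Delacroix: $115,900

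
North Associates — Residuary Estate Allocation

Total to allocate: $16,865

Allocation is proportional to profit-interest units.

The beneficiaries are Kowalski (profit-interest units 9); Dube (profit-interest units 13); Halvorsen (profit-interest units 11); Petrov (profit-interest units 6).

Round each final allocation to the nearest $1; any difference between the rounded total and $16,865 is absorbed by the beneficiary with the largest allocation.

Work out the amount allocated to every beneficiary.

Kowalski: $3,892; Dube: $5,621; Halvorsen: $4,757; Petrov: $2,595

Combined profit-interest units = 39.
Proportional shares: Kowalski 9/39 × $16,865 = 3,891.92; Dube 13/39 × $16,865 = 5,621.67; Halvorsen 11/39 × $16,865 = 4,756.79; Petrov 6/39 × $16,865 = 2,594.62.
Rounded to nearest $1: Kowalski $3,892; Dube $5,622; Halvorsen $4,757; Petrov $2,595. Sum = $16,866.
Difference $16,865 − $16,866 = −$1 applied to largest allocation (Dube): Dube becomes $5,621.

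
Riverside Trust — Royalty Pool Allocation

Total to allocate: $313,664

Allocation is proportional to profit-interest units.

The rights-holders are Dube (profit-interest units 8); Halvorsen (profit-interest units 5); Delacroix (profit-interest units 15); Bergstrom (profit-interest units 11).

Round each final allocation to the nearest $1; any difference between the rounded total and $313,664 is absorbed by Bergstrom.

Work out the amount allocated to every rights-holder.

Dube: $64,341; Halvorsen: $40,213; Delacroix: $120,640; Bergstrom: $88,470

Profit-interest units total: 39.
Proportional shares: Dube 8/39 × $313,664 = 64,341.33; Halvorsen 5/39 × $313,664 = 40,213.33; Delacroix 15/39 × $313,664 = 120,640.00; Bergstrom 11/39 × $313,664 = 88,469.33.
After rounding ($1): Dube $64,341; Halvorsen $40,213; Delacroix $120,640; Bergstrom $88,469. Sum = $313,663.
Difference $313,664 − $313,663 = +$1 applied to Bergstrom: Bergstrom becomes $88,470.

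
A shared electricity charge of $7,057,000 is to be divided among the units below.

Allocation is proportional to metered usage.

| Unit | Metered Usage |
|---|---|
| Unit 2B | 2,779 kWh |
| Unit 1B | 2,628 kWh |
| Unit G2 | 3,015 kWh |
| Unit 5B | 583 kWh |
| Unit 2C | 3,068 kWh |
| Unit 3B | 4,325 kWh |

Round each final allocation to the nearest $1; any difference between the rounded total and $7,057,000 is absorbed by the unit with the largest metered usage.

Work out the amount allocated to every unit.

Combined metered usage = 16,398.
Proportional shares: Unit 2B 2,779/16,398 × $7,057,000 = 1,195,963.11; Unit 1B 2,628/16,398 × $7,057,000 = 1,130,979.14; Unit G2 3,015/16,398 × $7,057,000 = 1,297,527.44; Unit 5B 583/16,398 × $7,057,000 = 250,898.34; Unit 2C 3,068/16,398 × $7,057,000 = 1,320,336.38; Unit 3B 4,325/16,398 × $7,057,000 = 1,861,295.58.
After rounding ($1): Unit 2B $1,195,963; Unit 1B $1,130,979; Unit G2 $1,297,527; Unit 5B $250,898; Unit 2C $1,320,336; Unit 3B $1,861,296. Sum = $7,056,999.
Difference $7,057,000 − $7,056,999 = +$1 applied to largest metered usage (Unit 3B): Unit 3B becomes $1,861,297.

Unit 2B: $1,195,963; Unit 1B: $1,130,979; Unit G2: $1,297,527; Unit 5B: $250,898; Unit 2C: $1,320,336; Unit 3B: $1,861,297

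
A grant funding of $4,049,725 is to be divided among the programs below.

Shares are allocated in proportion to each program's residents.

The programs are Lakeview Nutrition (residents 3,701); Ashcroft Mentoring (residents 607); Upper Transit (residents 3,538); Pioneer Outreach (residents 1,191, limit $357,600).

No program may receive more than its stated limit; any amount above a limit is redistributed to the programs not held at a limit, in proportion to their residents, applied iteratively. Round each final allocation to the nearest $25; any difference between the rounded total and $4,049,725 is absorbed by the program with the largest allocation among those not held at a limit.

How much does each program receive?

Lakeview Nutrition: $1,741,575 | Ashcroft Mentoring: $285,650 | Upper Transit: $1,664,900 | Pioneer Outreach: $357,600

Total residents = 9,037.
Proportional shares (ignoring caps): Lakeview Nutrition 1,658,518.56; Ashcroft Mentoring 272,013.18; Upper Transit 1,585,473.84; Pioneer Outreach 533,719.43.
Capped: Pioneer Outreach ($357,600); remaining pool $3,692,125 reallocated over remaining residents 7,846.
Shares after redistribution: Lakeview Nutrition 1,741,595.03 → $1,741,600; Ashcroft Mentoring 285,638.53 → $285,650; Upper Transit 1,664,891.44 → $1,664,900.
Rounding difference −$25 applied to Lakeview Nutrition → $1,741,575.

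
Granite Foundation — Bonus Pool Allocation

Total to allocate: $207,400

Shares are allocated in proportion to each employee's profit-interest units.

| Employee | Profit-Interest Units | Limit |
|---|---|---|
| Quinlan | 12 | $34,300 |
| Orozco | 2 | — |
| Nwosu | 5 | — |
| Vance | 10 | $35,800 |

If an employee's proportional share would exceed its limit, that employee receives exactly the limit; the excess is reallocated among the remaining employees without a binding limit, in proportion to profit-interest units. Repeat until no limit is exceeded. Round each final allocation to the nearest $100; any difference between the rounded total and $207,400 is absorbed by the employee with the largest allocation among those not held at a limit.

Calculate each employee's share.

Sum of profit-interest units: 29.
Pro-rata shares before constraints: Quinlan 85,820.69; Orozco 14,303.45; Nwosu 35,758.62; Vance 71,517.24.
Held at cap: Quinlan ($34,300), Vance ($35,800); balance $137,300 reallocated over remaining profit-interest units 7.
Remaining shares: Orozco 39,228.57 → $39,200; Nwosu 98,071.43 → $98,100.

Quinlan: $34,300 · Orozco: $39,200 · Nwosu: $98,100 · Vance: $35,800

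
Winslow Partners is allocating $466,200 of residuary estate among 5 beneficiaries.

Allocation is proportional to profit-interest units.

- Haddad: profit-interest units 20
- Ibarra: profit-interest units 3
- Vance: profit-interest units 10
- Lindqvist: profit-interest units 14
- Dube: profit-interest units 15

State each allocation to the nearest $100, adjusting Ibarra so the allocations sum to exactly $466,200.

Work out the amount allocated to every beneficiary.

Combined profit-interest units = 62.
Unrounded shares: Haddad 20/62 × $466,200 = 150,387.10; Ibarra 3/62 × $466,200 = 22,558.06; Vance 10/62 × $466,200 = 75,193.55; Lindqvist 14/62 × $466,200 = 105,270.97; Dube 15/62 × $466,200 = 112,790.32.
At nearest $100: Haddad $150,400; Ibarra $22,600; Vance $75,200; Lindqvist $105,300; Dube $112,800. Sum = $466,300.
Difference $466,200 − $466,300 = −$100 applied to Ibarra: Ibarra becomes $22,500.

Haddad: $150,400 | Ibarra: $22,500 | Vance: $75,200 | Lindqvist: $105,300 | Dube: $112,800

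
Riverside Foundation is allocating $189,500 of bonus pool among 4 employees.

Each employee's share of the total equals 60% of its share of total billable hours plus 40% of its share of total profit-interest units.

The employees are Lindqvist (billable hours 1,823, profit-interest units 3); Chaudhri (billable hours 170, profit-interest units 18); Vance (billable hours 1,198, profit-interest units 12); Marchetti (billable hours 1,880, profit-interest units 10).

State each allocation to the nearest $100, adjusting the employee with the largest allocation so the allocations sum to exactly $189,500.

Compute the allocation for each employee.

Billable hours total 5,071; profit-interest units total 43.
Composite weights (60% billable hours + 40% profit-interest units): Lindqvist 0.2436; Chaudhri 0.1876; Vance 0.2534; Marchetti 0.3155.
Proportional shares: Lindqvist 46,162.97; Chaudhri 35,541.91; Vance 48,014.58; Marchetti 59,780.54.
At nearest $100: Lindqvist $46,200; Chaudhri $35,500; Vance $48,000; Marchetti $59,800. Sum = $189,500.
Sum already equals the total — no adjustment.

Lindqvist: $46,200 · Chaudhri: $35,500 · Vance: $48,000 · Marchetti: $59,800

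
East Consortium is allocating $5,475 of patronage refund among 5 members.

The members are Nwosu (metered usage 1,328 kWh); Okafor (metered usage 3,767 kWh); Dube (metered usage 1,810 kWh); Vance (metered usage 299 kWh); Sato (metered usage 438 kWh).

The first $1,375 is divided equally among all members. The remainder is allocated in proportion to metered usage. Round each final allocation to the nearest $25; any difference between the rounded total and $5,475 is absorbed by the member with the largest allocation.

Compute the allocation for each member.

Nwosu: $975 · Okafor: $2,325 · Dube: $1,250 · Vance: $425 · Sato: $500

$1,375 shared equally gives $275 per member.
Remainder $4,100 by metered usage (total 7,642): Nwosu 712.48 → $700; Okafor 2,021.03 → $2,025; Dube 971.08 → $975; Vance 160.42 → $150; Sato 234.99 → $225.
Rounding difference +$25 on remainder applied to Okafor.
Totals: Nwosu $275 + $700 = $975; Okafor $275 + $2,050 = $2,325; Dube $275 + $975 = $1,250; Vance $275 + $150 = $425; Sato $275 + $225 = $500.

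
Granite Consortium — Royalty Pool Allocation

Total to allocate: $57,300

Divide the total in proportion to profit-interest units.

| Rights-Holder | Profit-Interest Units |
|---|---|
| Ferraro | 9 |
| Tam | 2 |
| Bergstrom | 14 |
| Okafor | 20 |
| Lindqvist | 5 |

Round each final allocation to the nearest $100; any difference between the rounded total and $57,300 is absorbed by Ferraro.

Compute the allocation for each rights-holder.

Sum of profit-interest units: 50.
Raw shares: Ferraro 9/50 × $57,300 = 10,314.00; Tam 2/50 × $57,300 = 2,292.00; Bergstrom 14/50 × $57,300 = 16,044.00; Okafor 20/50 × $57,300 = 22,920.00; Lindqvist 5/50 × $57,300 = 5,730.00.
At nearest $100: Ferraro $10,300; Tam $2,300; Bergstrom $16,000; Okafor $22,900; Lindqvist $5,700. Sum = $57,200.
Difference $57,300 − $57,200 = +$100 applied to Ferraro: Ferraro becomes $10,400.

Ferraro: $10,400; Tam: $2,300; Bergstrom: $16,000; Okafor: $22,900; Lindqvist: $5,700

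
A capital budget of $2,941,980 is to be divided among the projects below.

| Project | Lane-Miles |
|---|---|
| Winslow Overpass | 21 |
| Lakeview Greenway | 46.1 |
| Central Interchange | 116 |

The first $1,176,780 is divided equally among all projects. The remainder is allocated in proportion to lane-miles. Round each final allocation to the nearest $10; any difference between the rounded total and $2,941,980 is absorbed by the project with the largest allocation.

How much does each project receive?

Winslow Overpass: $594,710 · Lakeview Greenway: $836,690 · Central Interchange: $1,510,580

$1,176,780 shared equally gives $392,260 per project.
Remainder $1,765,200 by lane-miles (total 183.1): Winslow Overpass 202,453.30 → $202,450; Lakeview Greenway 444,433.21 → $444,430; Central Interchange 1,118,313.49 → $1,118,310.
Rounding difference +$10 on remainder applied to Central Interchange.
Totals: Winslow Overpass $392,260 + $202,450 = $594,710; Lakeview Greenway $392,260 + $444,430 = $836,690; Central Interchange $392,260 + $1,118,320 = $1,510,580.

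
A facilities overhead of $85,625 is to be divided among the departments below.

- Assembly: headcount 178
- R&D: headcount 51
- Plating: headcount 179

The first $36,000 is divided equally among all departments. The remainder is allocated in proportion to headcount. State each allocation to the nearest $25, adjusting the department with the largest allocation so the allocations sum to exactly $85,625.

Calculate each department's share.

First tranche $36,000 split equally: $12,000 each.
Remainder $49,625 by headcount (total 408): Assembly 21,650.12 → $21,650; R&D 6,203.12 → $6,200; Plating 21,771.75 → $21,775.
Totals: Assembly $12,000 + $21,650 = $33,650; R&D $12,000 + $6,200 = $18,200; Plating $12,000 + $21,775 = $33,775.

Assembly: $33,650 · R&D: $18,200 · Plating: $33,775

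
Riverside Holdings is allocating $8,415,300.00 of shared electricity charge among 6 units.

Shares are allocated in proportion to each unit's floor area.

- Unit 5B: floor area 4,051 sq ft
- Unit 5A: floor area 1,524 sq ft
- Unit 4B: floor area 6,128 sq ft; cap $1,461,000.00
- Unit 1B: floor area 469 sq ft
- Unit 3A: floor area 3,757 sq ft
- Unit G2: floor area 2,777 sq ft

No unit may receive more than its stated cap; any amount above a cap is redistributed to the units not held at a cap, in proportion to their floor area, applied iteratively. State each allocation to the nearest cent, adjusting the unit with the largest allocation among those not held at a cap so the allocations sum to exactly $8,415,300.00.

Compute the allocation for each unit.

Unit 5B: $2,239,773.35; Unit 5A: $842,610.37; Unit 4B: $1,461,000.00; Unit 1B: $259,307.26; Unit 3A: $2,077,222.54; Unit G2: $1,535,386.48

Total floor area = 18,706.
Proportional shares (ignoring caps): Unit 5B 1,822,430.2523; Unit 5A 685,604.4692; Unit 4B 2,756,813.7710; Unit 1B 210,989.8268; Unit 3A 1,690,167.9728; Unit G2 1,249,293.7079.
Cap binds for Unit 4B ($1,461,000.00); remaining pool $6,954,300.00 reallocated over remaining floor area 12,578.
Redistributed shares: Unit 5B 2,239,773.3582 → $2,239,773.36; Unit 5A 842,610.3673 → $842,610.37; Unit 1B 259,307.2587 → $259,307.26; Unit 3A 2,077,222.5394 → $2,077,222.54; Unit G2 1,535,386.4764 → $1,535,386.48.
Rounding difference −$0.01 applied to Unit 5B → $2,239,773.35.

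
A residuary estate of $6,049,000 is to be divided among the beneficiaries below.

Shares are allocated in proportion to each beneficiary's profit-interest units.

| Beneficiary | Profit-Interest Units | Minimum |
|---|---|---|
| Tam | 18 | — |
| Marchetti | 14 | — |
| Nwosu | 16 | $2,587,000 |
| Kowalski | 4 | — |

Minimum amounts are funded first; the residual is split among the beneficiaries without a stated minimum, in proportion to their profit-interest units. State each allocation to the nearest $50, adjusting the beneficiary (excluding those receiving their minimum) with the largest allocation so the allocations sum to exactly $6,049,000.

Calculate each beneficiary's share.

Guaranteed amounts: Nwosu $2,587,000. Remaining pool $3,462,000.
Remaining pool split over remaining profit-interest units 36: Tam 1,731,000.00 → $1,731,000; Marchetti 1,346,333.33 → $1,346,350; Kowalski 384,666.67 → $384,650.

Tam: $1,731,000 | Marchetti: $1,346,350 | Nwosu: $2,587,000 | Kowalski: $384,650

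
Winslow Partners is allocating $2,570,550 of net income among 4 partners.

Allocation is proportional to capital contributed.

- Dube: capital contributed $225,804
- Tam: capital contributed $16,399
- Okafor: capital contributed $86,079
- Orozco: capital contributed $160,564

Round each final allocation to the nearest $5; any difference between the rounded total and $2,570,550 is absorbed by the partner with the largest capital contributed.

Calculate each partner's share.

Dube: $1,187,365 | Tam: $86,235 | Okafor: $452,640 | Orozco: $844,310

Combined capital contributed = 488,846.
Pro-rata amounts: Dube 225,804/488,846 × $2,570,550 = 1,187,368.77; Tam 16,399/488,846 × $2,570,550 = 86,232.58; Okafor 86,079/488,846 × $2,570,550 = 452,638.20; Orozco 160,564/488,846 × $2,570,550 = 844,310.46.
After rounding ($5): Dube $1,187,370; Tam $86,235; Okafor $452,640; Orozco $844,310. Sum = $2,570,555.
Difference $2,570,550 − $2,570,555 = −$5 applied to largest capital contributed (Dube): Dube becomes $1,187,365.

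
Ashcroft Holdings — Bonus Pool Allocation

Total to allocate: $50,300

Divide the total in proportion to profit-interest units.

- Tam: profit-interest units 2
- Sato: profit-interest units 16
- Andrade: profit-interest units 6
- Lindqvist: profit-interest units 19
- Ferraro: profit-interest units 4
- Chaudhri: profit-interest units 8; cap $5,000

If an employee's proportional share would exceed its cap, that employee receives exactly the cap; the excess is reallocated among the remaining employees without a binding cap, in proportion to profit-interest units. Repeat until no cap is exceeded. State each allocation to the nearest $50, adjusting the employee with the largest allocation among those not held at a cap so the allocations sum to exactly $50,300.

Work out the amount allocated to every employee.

Combined profit-interest units = 55.
Unconstrained shares: Tam 1,829.09; Sato 14,632.73; Andrade 5,487.27; Lindqvist 17,376.36; Ferraro 3,658.18; Chaudhri 7,316.36.
Held at cap: Chaudhri ($5,000); balance $45,300 reallocated over remaining profit-interest units 47.
Remaining shares: Tam 1,927.66 → $1,950; Sato 15,421.28 → $15,400; Andrade 5,782.98 → $5,800; Lindqvist 18,312.77 → $18,300; Ferraro 3,855.32 → $3,850.

Tam: $1,950 · Sato: $15,400 · Andrade: $5,800 · Lindqvist: $18,300 · Ferraro: $3,850 · Chaudhri: $5,000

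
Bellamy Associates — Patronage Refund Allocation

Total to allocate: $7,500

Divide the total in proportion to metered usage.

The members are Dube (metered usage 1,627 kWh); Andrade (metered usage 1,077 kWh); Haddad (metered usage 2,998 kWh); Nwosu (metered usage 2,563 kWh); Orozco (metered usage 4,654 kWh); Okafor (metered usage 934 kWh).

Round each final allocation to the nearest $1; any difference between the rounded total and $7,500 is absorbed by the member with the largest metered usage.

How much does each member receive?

Dube: $881 · Andrade: $583 · Haddad: $1,623 · Nwosu: $1,388 · Orozco: $2,519 · Okafor: $506

Sum of metered usage: 13,853.
Pro-rata amounts: Dube 1,627/13,853 × $7,500 = 880.86; Andrade 1,077/13,853 × $7,500 = 583.09; Haddad 2,998/13,853 × $7,500 = 1,623.11; Nwosu 2,563/13,853 × $7,500 = 1,387.61; Orozco 4,654/13,853 × $7,500 = 2,519.67; Okafor 934/13,853 × $7,500 = 505.67.
Rounded to nearest $1: Dube $881; Andrade $583; Haddad $1,623; Nwosu $1,388; Orozco $2,520; Okafor $506. Sum = $7,501.
Difference $7,500 − $7,501 = −$1 applied to largest metered usage (Orozco): Orozco becomes $2,519.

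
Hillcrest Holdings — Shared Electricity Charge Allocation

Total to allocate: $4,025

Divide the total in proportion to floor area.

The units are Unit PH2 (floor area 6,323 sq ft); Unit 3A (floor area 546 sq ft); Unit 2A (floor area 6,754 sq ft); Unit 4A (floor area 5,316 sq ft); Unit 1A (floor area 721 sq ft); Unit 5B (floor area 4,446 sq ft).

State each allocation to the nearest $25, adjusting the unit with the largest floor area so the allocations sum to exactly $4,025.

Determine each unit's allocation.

Floor area total: 24,106.
Raw shares: Unit PH2 6,323/24,106 × $4,025 = 1,055.76; Unit 3A 546/24,106 × $4,025 = 91.17; Unit 2A 6,754/24,106 × $4,025 = 1,127.72; Unit 4A 5,316/24,106 × $4,025 = 887.62; Unit 1A 721/24,106 × $4,025 = 120.39; Unit 5B 4,446/24,106 × $4,025 = 742.35.
Rounded to nearest $25: Unit PH2 $1,050; Unit 3A $100; Unit 2A $1,125; Unit 4A $900; Unit 1A $125; Unit 5B $750. Sum = $4,050.
Difference $4,025 − $4,050 = −$25 applied to largest floor area (Unit 2A): Unit 2A becomes $1,100.

Unit PH2: $1,050 | Unit 3A: $100 | Unit 2A: $1,100 | Unit 4A: $900 | Unit 1A: $125 | Unit 5B: $750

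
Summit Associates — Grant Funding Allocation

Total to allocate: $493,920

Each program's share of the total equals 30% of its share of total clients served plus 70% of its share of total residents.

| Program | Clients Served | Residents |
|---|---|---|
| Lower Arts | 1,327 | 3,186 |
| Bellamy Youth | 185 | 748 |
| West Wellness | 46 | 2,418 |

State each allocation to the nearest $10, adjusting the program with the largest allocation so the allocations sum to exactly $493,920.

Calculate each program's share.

Totals — clients served 1,558, residents 6,352.
Combined weights (30% clients served + 70% residents): Lower Arts 0.6066; Bellamy Youth 0.1181; West Wellness 0.2753.
Proportional shares: Lower Arts 299,622.69; Bellamy Youth 58,308.90; West Wellness 135,988.41.
After rounding ($10): Lower Arts $299,620; Bellamy Youth $58,310; West Wellness $135,990. Sum = $493,920.
Rounded total matches; no reconciliation needed.

Lower Arts: $299,620; Bellamy Youth: $58,310; West Wellness: $135,990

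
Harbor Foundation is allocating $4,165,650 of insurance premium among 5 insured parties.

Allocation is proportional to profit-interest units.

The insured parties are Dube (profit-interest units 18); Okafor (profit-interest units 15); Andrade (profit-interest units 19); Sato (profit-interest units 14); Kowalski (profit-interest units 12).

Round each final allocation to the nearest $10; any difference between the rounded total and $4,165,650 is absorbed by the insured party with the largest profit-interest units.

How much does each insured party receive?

Dube: $961,300; Okafor: $801,090; Andrade: $1,014,710; Sato: $747,680; Kowalski: $640,870

Combined profit-interest units = 18 + 15 + 19 + 14 + 12 = 78.
Unrounded shares: Dube 961,303.85; Okafor 801,086.54; Andrade 1,014,709.62; Sato 747,680.77; Kowalski 640,869.23.
Rounded to nearest $10: Dube $961,300; Okafor $801,090; Andrade $1,014,710; Sato $747,680; Kowalski $640,870. Sum = $4,165,650.
No rounding difference to absorb.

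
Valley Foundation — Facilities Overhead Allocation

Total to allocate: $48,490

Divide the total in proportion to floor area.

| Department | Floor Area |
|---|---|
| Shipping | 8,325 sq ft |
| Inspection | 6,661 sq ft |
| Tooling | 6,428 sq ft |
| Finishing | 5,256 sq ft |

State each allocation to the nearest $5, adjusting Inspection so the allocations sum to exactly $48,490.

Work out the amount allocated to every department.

Combined floor area = 26,670.
Raw shares: Shipping 8,325/26,670 × $48,490 = 15,136.08; Inspection 6,661/26,670 × $48,490 = 12,110.68; Tooling 6,428/26,670 × $48,490 = 11,687.05; Finishing 5,256/26,670 × $48,490 = 9,556.18.
At nearest $5: Shipping $15,135; Inspection $12,110; Tooling $11,685; Finishing $9,555. Sum = $48,485.
Difference $48,490 − $48,485 = +$5 applied to Inspection: Inspection becomes $12,115.

Shipping: $15,135 | Inspection: $12,115 | Tooling: $11,685 | Finishing: $9,555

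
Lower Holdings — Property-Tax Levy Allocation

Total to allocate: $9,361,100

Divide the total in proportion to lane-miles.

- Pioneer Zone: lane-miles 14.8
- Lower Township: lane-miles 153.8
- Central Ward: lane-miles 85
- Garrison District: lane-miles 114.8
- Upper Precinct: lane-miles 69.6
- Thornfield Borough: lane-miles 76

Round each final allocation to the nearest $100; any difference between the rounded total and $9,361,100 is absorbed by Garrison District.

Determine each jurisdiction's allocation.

Pioneer Zone: $269,500; Lower Township: $2,801,000; Central Ward: $1,548,000; Garrison District: $2,090,900; Upper Precinct: $1,267,600; Thornfield Borough: $1,384,100

Total lane-miles = 514.
Proportional shares: Pioneer Zone 14.8/514 × $9,361,100 = 269,541.40; Lower Township 153.8/514 × $9,361,100 = 2,801,045.10; Central Ward 85/514 × $9,361,100 = 1,548,041.83; Garrison District 114.8/514 × $9,361,100 = 2,090,767.08; Upper Precinct 69.6/514 × $9,361,100 = 1,267,573.07; Thornfield Borough 76/514 × $9,361,100 = 1,384,131.52.
At nearest $100: Pioneer Zone $269,500; Lower Township $2,801,000; Central Ward $1,548,000; Garrison District $2,090,800; Upper Precinct $1,267,600; Thornfield Borough $1,384,100. Sum = $9,361,000.
Difference $9,361,100 − $9,361,000 = +$100 applied to Garrison District: Garrison District becomes $2,090,900.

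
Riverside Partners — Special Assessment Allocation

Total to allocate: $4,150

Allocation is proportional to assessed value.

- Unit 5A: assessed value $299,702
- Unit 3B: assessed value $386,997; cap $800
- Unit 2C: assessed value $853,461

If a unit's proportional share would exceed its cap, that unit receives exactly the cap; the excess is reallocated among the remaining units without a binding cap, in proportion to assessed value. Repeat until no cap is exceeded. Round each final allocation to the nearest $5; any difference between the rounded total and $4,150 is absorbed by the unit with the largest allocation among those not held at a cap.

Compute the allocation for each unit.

Unit 5A: $870; Unit 3B: $800; Unit 2C: $2,480

Sum of assessed value: 1,540,160.
Proportional shares (ignoring caps): Unit 5A 807.55; Unit 3B 1,042.77; Unit 2C 2,299.67.
Held at cap: Unit 3B ($800); remaining pool $3,350 reallocated over remaining assessed value 1,153,163.
Shares after redistribution: Unit 5A 870.65 → $870; Unit 2C 2,479.35 → $2,480.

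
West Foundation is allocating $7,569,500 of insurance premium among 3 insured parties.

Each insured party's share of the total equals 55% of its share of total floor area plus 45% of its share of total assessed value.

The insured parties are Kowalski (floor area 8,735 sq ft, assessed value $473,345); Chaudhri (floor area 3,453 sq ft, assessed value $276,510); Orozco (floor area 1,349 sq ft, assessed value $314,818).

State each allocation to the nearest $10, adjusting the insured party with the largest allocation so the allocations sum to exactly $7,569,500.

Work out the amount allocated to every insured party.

Floor area total 13,537; assessed value total 1,064,673.
Combined weights (55% floor area + 45% assessed value): Kowalski 0.5550; Chaudhri 0.2572; Orozco 0.1879.
Pro-rata amounts: Kowalski 4,200,800.35; Chaudhri 1,946,605.67; Orozco 1,422,093.98.
At nearest $10: Kowalski $4,200,800; Chaudhri $1,946,610; Orozco $1,422,090. Sum = $7,569,500.
Rounded total matches; no reconciliation needed.

Kowalski: $4,200,800; Chaudhri: $1,946,610; Orozco: $1,422,090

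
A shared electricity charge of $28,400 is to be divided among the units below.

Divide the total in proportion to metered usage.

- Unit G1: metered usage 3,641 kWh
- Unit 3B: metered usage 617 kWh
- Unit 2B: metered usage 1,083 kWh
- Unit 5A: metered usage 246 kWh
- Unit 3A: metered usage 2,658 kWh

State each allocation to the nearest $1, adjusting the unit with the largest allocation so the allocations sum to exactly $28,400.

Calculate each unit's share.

Combined metered usage = 8,245.
Unrounded shares: Unit G1 3,641/8,245 × $28,400 = 12,541.47; Unit 3B 617/8,245 × $28,400 = 2,125.26; Unit 2B 1,083/8,245 × $28,400 = 3,730.41; Unit 5A 246/8,245 × $28,400 = 847.35; Unit 3A 2,658/8,245 × $28,400 = 9,155.51.
After rounding ($1): Unit G1 $12,541; Unit 3B $2,125; Unit 2B $3,730; Unit 5A $847; Unit 3A $9,156. Sum = $28,399.
Difference $28,400 − $28,399 = +$1 applied to largest allocation (Unit G1): Unit G1 becomes $12,542.

Unit G1: $12,542; Unit 3B: $2,125; Unit 2B: $3,730; Unit 5A: $847; Unit 3A: $9,156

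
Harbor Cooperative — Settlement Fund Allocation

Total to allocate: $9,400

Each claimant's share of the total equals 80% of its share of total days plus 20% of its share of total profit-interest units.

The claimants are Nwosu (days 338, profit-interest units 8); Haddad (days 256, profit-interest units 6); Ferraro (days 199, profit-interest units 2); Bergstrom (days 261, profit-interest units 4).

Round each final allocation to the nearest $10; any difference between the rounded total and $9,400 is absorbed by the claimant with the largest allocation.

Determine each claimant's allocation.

Totals — days 1,054, profit-interest units 20.
Composite weights (80% days + 20% profit-interest units): Nwosu 0.3365; Haddad 0.2543; Ferraro 0.1710; Bergstrom 0.2381.
Unrounded shares: Nwosu 3,163.54; Haddad 2,390.49; Ferraro 1,607.81; Bergstrom 2,238.16.
Rounded to nearest $10: Nwosu $3,160; Haddad $2,390; Ferraro $1,610; Bergstrom $2,240. Sum = $9,400.
No rounding difference to absorb.

Nwosu: $3,160; Haddad: $2,390; Ferraro: $1,610; Bergstrom: $2,240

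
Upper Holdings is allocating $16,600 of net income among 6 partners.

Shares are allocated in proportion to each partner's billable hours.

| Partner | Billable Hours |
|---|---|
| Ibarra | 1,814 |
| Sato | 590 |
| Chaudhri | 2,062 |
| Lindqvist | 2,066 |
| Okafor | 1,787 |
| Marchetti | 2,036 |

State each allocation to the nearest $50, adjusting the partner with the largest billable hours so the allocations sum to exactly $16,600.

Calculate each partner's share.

Combined billable hours = 1,814 + 590 + 2,062 + 2,066 + 1,787 + 2,036 = 10,355.
Unrounded shares: Ibarra 2,908.01; Sato 945.82; Chaudhri 3,305.57; Lindqvist 3,311.98; Okafor 2,864.72; Marchetti 3,263.89.
After rounding ($50): Ibarra $2,900; Sato $950; Chaudhri $3,300; Lindqvist $3,300; Okafor $2,850; Marchetti $3,250. Sum = $16,550.
Difference $16,600 − $16,550 = +$50 applied to largest billable hours (Lindqvist): Lindqvist becomes $3,350.

Ibarra: $2,900 · Sato: $950 · Chaudhri: $3,300 · Lindqvist: $3,350 · Okafor: $2,850 · Marchetti: $3,250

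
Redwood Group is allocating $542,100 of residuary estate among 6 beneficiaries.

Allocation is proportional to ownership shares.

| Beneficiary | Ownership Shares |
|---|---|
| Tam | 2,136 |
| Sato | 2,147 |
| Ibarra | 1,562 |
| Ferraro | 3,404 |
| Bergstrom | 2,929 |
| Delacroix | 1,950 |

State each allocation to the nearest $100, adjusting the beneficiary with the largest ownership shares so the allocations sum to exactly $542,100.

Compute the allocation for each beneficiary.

Ownership shares total: 2,136 + 2,147 + 1,562 + 3,404 + 2,929 + 1,950 = 14,128.
Pro-rata amounts: Tam 81,959.63; Sato 82,381.70; Ibarra 59,934.90; Ferraro 130,613.56; Bergstrom 112,387.52; Delacroix 74,822.69.
Rounded to nearest $100: Tam $82,000; Sato $82,400; Ibarra $59,900; Ferraro $130,600; Bergstrom $112,400; Delacroix $74,800. Sum = $542,100.
Rounded total matches; no reconciliation needed.

Tam: $82,000; Sato: $82,400; Ibarra: $59,900; Ferraro: $130,600; Bergstrom: $112,400; Delacroix: $74,800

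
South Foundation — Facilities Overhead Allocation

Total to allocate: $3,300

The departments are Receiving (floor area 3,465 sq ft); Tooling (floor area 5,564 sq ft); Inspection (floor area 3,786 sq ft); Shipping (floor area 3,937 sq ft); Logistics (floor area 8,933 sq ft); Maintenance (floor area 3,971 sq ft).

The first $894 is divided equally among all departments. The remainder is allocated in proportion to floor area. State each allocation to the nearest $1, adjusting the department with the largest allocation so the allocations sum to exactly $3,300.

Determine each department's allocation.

Receiving: $430 | Tooling: $600 | Inspection: $456 | Shipping: $468 | Logistics: $875 | Maintenance: $471

First tranche $894 split equally: $149 each.
Remainder $2,406 by floor area (total 29,656): Receiving 281.12 → $281; Tooling 451.41 → $451; Inspection 307.16 → $307; Shipping 319.41 → $319; Logistics 724.74 → $725; Maintenance 322.17 → $322.
Rounding difference +$1 on remainder applied to Logistics.
Totals: Receiving $149 + $281 = $430; Tooling $149 + $451 = $600; Inspection $149 + $307 = $456; Shipping $149 + $319 = $468; Logistics $149 + $726 = $875; Maintenance $149 + $322 = $471.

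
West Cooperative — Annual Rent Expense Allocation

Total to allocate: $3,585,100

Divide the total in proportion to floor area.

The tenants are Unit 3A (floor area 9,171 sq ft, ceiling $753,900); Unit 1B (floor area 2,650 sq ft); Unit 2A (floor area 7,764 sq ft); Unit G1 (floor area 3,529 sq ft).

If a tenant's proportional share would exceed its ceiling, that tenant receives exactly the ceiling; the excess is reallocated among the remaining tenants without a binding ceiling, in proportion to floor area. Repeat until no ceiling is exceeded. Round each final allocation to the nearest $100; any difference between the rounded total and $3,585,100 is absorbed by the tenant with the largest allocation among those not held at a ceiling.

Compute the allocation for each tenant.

Unit 3A: $753,900; Unit 1B: $538,100; Unit 2A: $1,576,500; Unit G1: $716,600

Floor area total: 23,114.
Proportional shares (ignoring caps): Unit 3A 1,422,469.16; Unit 1B 411,028.60; Unit 2A 1,204,236.24; Unit G1 547,366.01.
Cap binds for Unit 3A ($753,900); residual $2,831,200 reallocated over remaining floor area 13,943.
Redistributed shares: Unit 1B 538,096.54 → $538,100; Unit 2A 1,576,521.32 → $1,576,500; Unit G1 716,582.14 → $716,600.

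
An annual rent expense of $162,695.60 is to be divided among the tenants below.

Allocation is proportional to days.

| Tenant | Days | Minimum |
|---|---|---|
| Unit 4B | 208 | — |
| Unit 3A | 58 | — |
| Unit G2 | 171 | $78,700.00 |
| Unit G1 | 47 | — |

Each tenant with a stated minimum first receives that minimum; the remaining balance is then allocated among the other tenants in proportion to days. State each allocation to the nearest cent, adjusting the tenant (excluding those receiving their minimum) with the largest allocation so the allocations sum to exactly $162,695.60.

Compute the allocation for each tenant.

Unit 4B: $55,818.16 · Unit 3A: $15,564.68 · Unit G2: $78,700.00 · Unit G1: $12,612.76

Minimums first: Unit G2 $78,700.00. Remaining pool $83,995.60.
Remaining pool split over remaining days 313: Unit 4B 55,818.1623 → $55,818.16; Unit 3A 15,564.6799 → $15,564.68; Unit G1 12,612.7578 → $12,612.76.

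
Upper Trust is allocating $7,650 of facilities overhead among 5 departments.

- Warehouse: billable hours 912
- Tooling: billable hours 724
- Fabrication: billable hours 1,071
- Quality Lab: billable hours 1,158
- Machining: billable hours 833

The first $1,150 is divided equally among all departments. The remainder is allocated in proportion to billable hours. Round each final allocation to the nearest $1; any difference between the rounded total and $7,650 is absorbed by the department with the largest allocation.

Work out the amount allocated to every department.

$1,150 shared equally gives $230 per department.
Remainder $6,500 by billable hours (total 4,698): Warehouse 1,261.81 → $1,262; Tooling 1,001.70 → $1,002; Fabrication 1,481.80 → $1,482; Quality Lab 1,602.17 → $1,602; Machining 1,152.51 → $1,153.
Rounding difference −$1 on remainder applied to Quality Lab.
Totals: Warehouse $230 + $1,262 = $1,492; Tooling $230 + $1,002 = $1,232; Fabrication $230 + $1,482 = $1,712; Quality Lab $230 + $1,601 = $1,831; Machining $230 + $1,153 = $1,383.

Warehouse: $1,492 · Tooling: $1,232 · Fabrication: $1,712 · Quality Lab: $1,831 · Machining: $1,383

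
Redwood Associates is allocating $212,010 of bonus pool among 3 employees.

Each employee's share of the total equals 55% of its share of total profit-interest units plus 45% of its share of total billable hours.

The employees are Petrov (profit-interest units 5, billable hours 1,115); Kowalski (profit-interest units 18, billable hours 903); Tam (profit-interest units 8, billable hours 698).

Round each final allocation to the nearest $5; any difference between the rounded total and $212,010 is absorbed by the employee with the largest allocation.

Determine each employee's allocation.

Petrov: $57,975; Kowalski: $99,425; Tam: $54,610

Profit-interest units total 31; billable hours total 2,716.
Combined weights (55% profit-interest units + 45% billable hours): Petrov 0.2734; Kowalski 0.4690; Tam 0.2576.
Proportional shares: Petrov 57,973.77; Kowalski 99,425.96; Tam 54,610.28.
After rounding ($5): Petrov $57,975; Kowalski $99,425; Tam $54,610. Sum = $212,010.
No rounding difference to absorb.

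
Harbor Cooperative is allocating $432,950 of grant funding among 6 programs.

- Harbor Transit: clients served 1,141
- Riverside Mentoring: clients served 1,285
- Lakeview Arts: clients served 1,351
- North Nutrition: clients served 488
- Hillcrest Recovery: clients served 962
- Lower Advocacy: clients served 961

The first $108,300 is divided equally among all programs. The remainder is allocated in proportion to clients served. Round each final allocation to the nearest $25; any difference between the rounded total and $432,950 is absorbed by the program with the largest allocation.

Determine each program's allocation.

Harbor Transit: $77,900 · Riverside Mentoring: $85,475 · Lakeview Arts: $88,925 · North Nutrition: $43,650 · Hillcrest Recovery: $68,525 · Lower Advocacy: $68,475

Equal tier: $108,300 ÷ 6 = $18,050 apiece.
Remainder $324,650 by clients served (total 6,188): Harbor Transit 59,861.93 → $59,850; Riverside Mentoring 67,416.81 → $67,425; Lakeview Arts 70,879.47 → $70,875; North Nutrition 25,602.65 → $25,600; Hillcrest Recovery 50,470.80 → $50,475; Lower Advocacy 50,418.33 → $50,425.
Totals: Harbor Transit $18,050 + $59,850 = $77,900; Riverside Mentoring $18,050 + $67,425 = $85,475; Lakeview Arts $18,050 + $70,875 = $88,925; North Nutrition $18,050 + $25,600 = $43,650; Hillcrest Recovery $18,050 + $50,475 = $68,525; Lower Advocacy $18,050 + $50,425 = $68,475.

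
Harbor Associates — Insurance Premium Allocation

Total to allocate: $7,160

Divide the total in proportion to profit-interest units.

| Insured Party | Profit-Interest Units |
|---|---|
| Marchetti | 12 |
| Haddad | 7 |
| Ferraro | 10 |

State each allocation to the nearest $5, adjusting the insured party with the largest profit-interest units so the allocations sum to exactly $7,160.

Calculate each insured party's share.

Marchetti: $2,960; Haddad: $1,730; Ferraro: $2,470

Total profit-interest units = 29.
Unrounded shares: Marchetti 12/29 × $7,160 = 2,962.76; Haddad 7/29 × $7,160 = 1,728.28; Ferraro 10/29 × $7,160 = 2,468.97.
Rounded to nearest $5: Marchetti $2,965; Haddad $1,730; Ferraro $2,470. Sum = $7,165.
Difference $7,160 − $7,165 = −$5 applied to largest profit-interest units (Marchetti): Marchetti becomes $2,960.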